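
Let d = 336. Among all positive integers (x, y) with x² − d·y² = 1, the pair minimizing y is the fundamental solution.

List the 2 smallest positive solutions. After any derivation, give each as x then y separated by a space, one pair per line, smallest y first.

55 3
6049 330

√336 → a₀=18, period (3,36); ℓ=2 even so k=1
a_0=18:  p_0=18·1+0=18,  q_0=18·0+1=1
a_1=3:  p_1=3·18+1=55,  q_1=3·1+0=3
→ (55, 3).  Check: 55²=3025, 336·3²=3024, difference 1.
(55+3√336)^2 = 6049 + 330√336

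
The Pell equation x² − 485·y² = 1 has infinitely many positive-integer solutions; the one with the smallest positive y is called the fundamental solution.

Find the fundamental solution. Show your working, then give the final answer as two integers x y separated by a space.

969 44

√485 → a₀=22, period (44); ℓ=1 odd so k=1
i=0: a=22 ⇒ p=22, q=1
i=1: a=44 ⇒ p=969, q=44
fundamental: x₁=969, y₁=44  (since 938961 − 485·1936 = 1)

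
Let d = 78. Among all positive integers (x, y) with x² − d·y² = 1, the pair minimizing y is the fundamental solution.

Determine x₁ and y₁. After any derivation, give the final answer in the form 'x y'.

√78 → a₀=8, period (1,4,1,16); ℓ=4 even so k=3
i=0: a=8 ⇒ p=8, q=1
i=1: a=1 ⇒ p=9, q=1
i=2: a=4 ⇒ p=44, q=5
i=3: a=1 ⇒ p=53, q=6
→ (53, 6).  Check: 53²=2809, 78·6²=2808, difference 1.

53 6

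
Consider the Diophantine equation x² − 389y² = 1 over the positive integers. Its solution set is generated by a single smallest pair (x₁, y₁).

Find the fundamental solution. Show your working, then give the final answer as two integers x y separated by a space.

[19; 1,2,1,1,1,1,2,1,38] for √389; ℓ=9 ⇒ convergent index 17
i=0: a=19 ⇒ p=19, q=1
i=1: a=1 ⇒ p=20, q=1
i=2: a=2 ⇒ p=59, q=3
…
i=6: a=1 ⇒ p=355, q=18
i=7: a=2 ⇒ p=927, q=47
i=8: a=1 ⇒ p=1282, q=65
i=9: a=38 ⇒ p=49643, q=2517
…
i=11: a=2 ⇒ p=151493, q=7681
…
i=14: a=1 ⇒ p=556329, q=28207
i=15: a=1 ⇒ p=910240, q=46151
i=16: a=2 ⇒ p=2376809, q=120509
i=17: a=1 ⇒ p=3287049, q=166660
fundamental: x₁=3287049, y₁=166660  (since 10804691128401 − 389·27775555600 = 1)

3287049 166660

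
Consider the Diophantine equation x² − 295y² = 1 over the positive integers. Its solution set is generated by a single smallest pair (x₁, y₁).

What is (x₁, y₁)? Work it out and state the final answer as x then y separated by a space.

√295 → a₀=17, period (5,1,2,3,2,6,2,3,2,1,5,34); ℓ=12 even so k=11
step 0: (17, 1)  from 17·(1,0) + (0,1)
…
step 2: (103, 6)  from 1·(86,5) + (17,1)
step 3: (292, 17)  from 2·(103,6) + (86,5)
step 4: (979, 57)  from 3·(292,17) + (103,6)
…
step 6: (14479, 843)  from 6·(2250,131) + (979,57)
…
step 9: (247414, 14405)  from 2·(108103,6294) + (31208,1817)
step 10: (355517, 20699)  from 1·(247414,14405) + (108103,6294)
step 11: (2024999, 117900)  from 5·(355517,20699) + (247414,14405)
fundamental: x₁=2024999, y₁=117900  (since 4100620950001 − 295·13900410000 = 1)

2024999 117900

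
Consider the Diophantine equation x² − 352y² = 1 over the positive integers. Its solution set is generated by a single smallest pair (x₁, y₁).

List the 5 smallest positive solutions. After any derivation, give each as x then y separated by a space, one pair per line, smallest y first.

77617 4137
12048797377 642203058
1870383011943601 99691749501435
290347036464004160257 15475549041463557732
45071731856582838801391537 2402331379802862171467853

d=352: √d = [18; 1,3,5,9,5,3,1,36] (ℓ=8, even), read p_7/q_7
a_0=18:  p_0=18·1+0=18,  q_0=18·0+1=1
a_1=1:  p_1=1·18+1=19,  q_1=1·1+0=1
a_2=3:  p_2=3·19+18=75,  q_2=3·1+1=4
…
a_5=5:  p_5=5·3621+394=18499,  q_5=5·193+21=986
a_6=3:  p_6=3·18499+3621=59118,  q_6=3·986+193=3151
a_7=1:  p_7=1·59118+18499=77617,  q_7=1·3151+986=4137
fundamental: x₁=77617, y₁=4137  (since 6024398689 − 352·17114769 = 1)
(77617+4137√352)^2 = 12048797377 + 642203058√352
(77617+4137√352)^3 = 1870383011943601 + 99691749501435√352
(77617+4137√352)^4 = 290347036464004160257 + 15475549041463557732√352
(77617+4137√352)^5 = 45071731856582838801391537 + 2402331379802862171467853√352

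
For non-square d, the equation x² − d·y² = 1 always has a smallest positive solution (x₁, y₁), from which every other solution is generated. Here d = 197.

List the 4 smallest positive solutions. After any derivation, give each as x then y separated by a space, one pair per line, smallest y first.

393 28
308897 22008
242792649 17298260
190834713217 13596410352

√197 → a₀=14, period (28); ℓ=1 odd so k=1
k=0  a_k=14  p_k/q_k = 14/1
k=1  a_k=28  p_k/q_k = 393/28
(x₁, y₁) = (393, 28);  393² − 197·28² = 1 ✓
(393+28√197)^2 = 308897 + 22008√197
(393+28√197)^3 = 242792649 + 17298260√197
(393+28√197)^4 = 190834713217 + 13596410352√197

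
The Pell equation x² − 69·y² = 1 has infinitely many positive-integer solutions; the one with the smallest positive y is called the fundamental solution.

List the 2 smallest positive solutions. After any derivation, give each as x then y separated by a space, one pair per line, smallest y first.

d=69: √d = [8; 3,3,1,4,1,3,3,16] (ℓ=8, even), read p_7/q_7
i=0: a=8 ⇒ p=8, q=1
…
i=2: a=3 ⇒ p=83, q=10
…
i=4: a=4 ⇒ p=515, q=62
…
i=6: a=3 ⇒ p=2384, q=287
i=7: a=3 ⇒ p=7775, q=936
fundamental: x₁=7775, y₁=936  (since 60450625 − 69·876096 = 1)
(x_2, y_2) = (7775·7775 + 69·936·936, 7775·936 + 936·7775) = (120901249, 14554800)

7775 936
120901249 14554800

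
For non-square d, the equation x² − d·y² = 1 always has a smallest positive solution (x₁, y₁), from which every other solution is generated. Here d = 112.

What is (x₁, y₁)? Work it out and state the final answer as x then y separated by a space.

127 12

d=112: √d = [10; 1,1,2,1,1,20] (ℓ=6, even), read p_5/q_5
k=0  a_k=10  p_k/q_k = 10/1
k=1  a_k=1  p_k/q_k = 11/1
k=2  a_k=1  p_k/q_k = 21/2
…
k=4  a_k=1  p_k/q_k = 74/7
k=5  a_k=1  p_k/q_k = 127/12
fundamental: x₁=127, y₁=12  (since 16129 − 112·144 = 1)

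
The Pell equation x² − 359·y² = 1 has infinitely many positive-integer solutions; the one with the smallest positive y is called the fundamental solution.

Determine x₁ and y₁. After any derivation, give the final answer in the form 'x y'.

√359 → a₀=18, period (1,17,1,36); ℓ=4 even so k=3
k=0  a_k=18  p_k/q_k = 18/1
…
k=2  a_k=17  p_k/q_k = 341/18
k=3  a_k=1  p_k/q_k = 360/19
fundamental: x₁=360, y₁=19  (since 129600 − 359·361 = 1)

360 19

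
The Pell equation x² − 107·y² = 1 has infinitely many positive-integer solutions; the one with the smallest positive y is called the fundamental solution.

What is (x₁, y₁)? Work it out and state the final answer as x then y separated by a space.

[10; 2,1,9,1,2,20] for √107; ℓ=6 ⇒ convergent index 5
i=0: a=10 ⇒ p=10, q=1
i=1: a=2 ⇒ p=21, q=2
i=2: a=1 ⇒ p=31, q=3
i=3: a=9 ⇒ p=300, q=29
i=4: a=1 ⇒ p=331, q=32
i=5: a=2 ⇒ p=962, q=93
(x₁, y₁) = (962, 93);  962² − 107·93² = 1 ✓

962 93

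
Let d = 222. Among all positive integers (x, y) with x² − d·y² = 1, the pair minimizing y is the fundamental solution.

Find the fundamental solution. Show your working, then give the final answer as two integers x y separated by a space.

d=222: √d = [14; 1,8,1,28] (ℓ=4, even), read p_3/q_3
k=0  a_k=14  p_k/q_k = 14/1
k=1  a_k=1  p_k/q_k = 15/1
k=2  a_k=8  p_k/q_k = 134/9
k=3  a_k=1  p_k/q_k = 149/10
fundamental: x₁=149, y₁=10  (since 22201 − 222·100 = 1)

149 10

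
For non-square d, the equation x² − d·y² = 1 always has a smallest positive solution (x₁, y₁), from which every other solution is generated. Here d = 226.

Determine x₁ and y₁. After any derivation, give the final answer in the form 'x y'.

451 30

d=226: √d = [15; 30] (ℓ=1, odd), read p_1/q_1
i=0: a=15 ⇒ p=15, q=1
i=1: a=30 ⇒ p=451, q=30
(x₁, y₁) = (451, 30);  451² − 226·30² = 1 ✓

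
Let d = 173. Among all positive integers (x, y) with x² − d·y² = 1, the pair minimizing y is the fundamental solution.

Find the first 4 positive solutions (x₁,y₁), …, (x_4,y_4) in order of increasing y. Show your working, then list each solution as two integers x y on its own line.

2499849 190060
12498490045601 950242601880
62488675684008728649 4750926036134042180
312424506839974574118902401 23753195401006348176659760

d=173: √d = [13; 6,1,1,6,26] (ℓ=5, odd), read p_9/q_9
step 0: (13, 1)  from 13·(1,0) + (0,1)
…
step 4: (1118, 85)  from 6·(171,13) + (92,7)
…
step 6: (176552, 13423)  from 6·(29239,2223) + (1118,85)
step 7: (205791, 15646)  from 1·(176552,13423) + (29239,2223)
step 8: (382343, 29069)  from 1·(205791,15646) + (176552,13423)
step 9: (2499849, 190060)  from 6·(382343,29069) + (205791,15646)
(x₁, y₁) = (2499849, 190060);  2499849² − 173·190060² = 1 ✓
(x_2, y_2) = (2499849·2499849 + 173·190060·190060, 2499849·190060 + 190060·2499849) = (12498490045601, 950242601880)
(x_3, y_3) = (2499849·12498490045601 + 173·190060·950242601880, 2499849·950242601880 + 190060·12498490045601) = (62488675684008728649, 4750926036134042180)
(x_4, y_4) = (2499849·62488675684008728649 + 173·190060·4750926036134042180, 2499849·4750926036134042180 + 190060·62488675684008728649) = (312424506839974574118902401, 23753195401006348176659760)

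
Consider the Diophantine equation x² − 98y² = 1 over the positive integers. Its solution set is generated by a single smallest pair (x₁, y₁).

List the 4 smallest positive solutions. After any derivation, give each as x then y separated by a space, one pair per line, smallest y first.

99 10
19601 1980
3880899 392030
768398401 77619960

√98 → a₀=9, period (1,8,1,18); ℓ=4 even so k=3
i=0: a=9 ⇒ p=9, q=1
…
i=2: a=8 ⇒ p=89, q=9
i=3: a=1 ⇒ p=99, q=10
→ (99, 10).  Check: 99²=9801, 98·10²=9800, difference 1.
(x_2, y_2) = (99·99 + 98·10·10, 99·10 + 10·99) = (19601, 1980)
(x_3, y_3) = (99·19601 + 98·10·1980, 99·1980 + 10·19601) = (3880899, 392030)
(x_4, y_4) = (99·3880899 + 98·10·392030, 99·392030 + 10·3880899) = (768398401, 77619960)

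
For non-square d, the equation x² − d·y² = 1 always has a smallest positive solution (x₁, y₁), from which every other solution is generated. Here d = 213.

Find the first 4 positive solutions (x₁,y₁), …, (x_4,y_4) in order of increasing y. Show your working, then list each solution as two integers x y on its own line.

[14; 1,1,2,6,1,8,1,6,2,1,1,28] for √213; ℓ=12 ⇒ convergent index 11
step 0: (14, 1)  from 14·(1,0) + (0,1)
…
step 4: (467, 32)  from 6·(73,5) + (29,2)
step 5: (540, 37)  from 1·(467,32) + (73,5)
step 6: (4787, 328)  from 8·(540,37) + (467,32)
step 7: (5327, 365)  from 1·(4787,328) + (540,37)
step 8: (36749, 2518)  from 6·(5327,365) + (4787,328)
step 9: (78825, 5401)  from 2·(36749,2518) + (5327,365)
step 10: (115574, 7919)  from 1·(78825,5401) + (36749,2518)
step 11: (194399, 13320)  from 1·(115574,7919) + (78825,5401)
fundamental: x₁=194399, y₁=13320  (since 37790971201 − 213·177422400 = 1)
(x_2, y_2) = (194399·194399 + 213·13320·13320, 194399·13320 + 13320·194399) = (75581942401, 5178789360)
(x_3, y_3) = (194399·75581942401 + 213·13320·5178789360, 194399·5178789360 + 13320·75581942401) = (29386108041429599, 2013502945575960)
(x_4, y_4) = (194399·29386108041429599 + 213·13320·2013502945575960, 194399·2013502945575960 + 13320·29386108041429599) = (11425260034216163289601, 782845918228863306720)

194399 13320
75581942401 5178789360
29386108041429599 2013502945575960
11425260034216163289601 782845918228863306720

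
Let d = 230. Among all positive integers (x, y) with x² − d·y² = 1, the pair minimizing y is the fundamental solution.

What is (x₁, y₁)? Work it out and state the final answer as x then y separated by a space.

91 6

d=230: √d = [15; 6,30] (ℓ=2, even), read p_1/q_1
k=0  a_k=15  p_k/q_k = 15/1
k=1  a_k=6  p_k/q_k = 91/6
→ (91, 6).  Check: 91²=8281, 230·6²=8280, difference 1.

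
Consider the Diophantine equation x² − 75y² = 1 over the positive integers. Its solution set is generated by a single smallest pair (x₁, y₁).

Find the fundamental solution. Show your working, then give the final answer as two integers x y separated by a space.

26 3

√75 → a₀=8, period (1,1,1,16); ℓ=4 even so k=3
k=0  a_k=8  p_k/q_k = 8/1
…
k=2  a_k=1  p_k/q_k = 17/2
k=3  a_k=1  p_k/q_k = 26/3
(x₁, y₁) = (26, 3);  26² − 75·3² = 1 ✓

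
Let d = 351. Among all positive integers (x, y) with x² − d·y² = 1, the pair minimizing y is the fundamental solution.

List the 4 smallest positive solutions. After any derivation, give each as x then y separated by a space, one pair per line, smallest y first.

62425 3332
7793761249 416000200
973051091875225 51937624966668
121485428812828080001 6484412476672499600

d=351: √d = [18; 1,2,1,3,2,2,2,3,1,2,1,36] (ℓ=12, even), read p_11/q_11
i=0: a=18 ⇒ p=18, q=1
…
i=2: a=2 ⇒ p=56, q=3
…
i=4: a=3 ⇒ p=281, q=15
i=5: a=2 ⇒ p=637, q=34
i=6: a=2 ⇒ p=1555, q=83
i=7: a=2 ⇒ p=3747, q=200
i=8: a=3 ⇒ p=12796, q=683
i=9: a=1 ⇒ p=16543, q=883
i=10: a=2 ⇒ p=45882, q=2449
i=11: a=1 ⇒ p=62425, q=3332
fundamental: x₁=62425, y₁=3332  (since 3896880625 − 351·11102224 = 1)
(x_2, y_2) = (62425·62425 + 351·3332·3332, 62425·3332 + 3332·62425) = (7793761249, 416000200)
(x_3, y_3) = (62425·7793761249 + 351·3332·416000200, 62425·416000200 + 3332·7793761249) = (973051091875225, 51937624966668)
(x_4, y_4) = (62425·973051091875225 + 351·3332·51937624966668, 62425·51937624966668 + 3332·973051091875225) = (121485428812828080001, 6484412476672499600)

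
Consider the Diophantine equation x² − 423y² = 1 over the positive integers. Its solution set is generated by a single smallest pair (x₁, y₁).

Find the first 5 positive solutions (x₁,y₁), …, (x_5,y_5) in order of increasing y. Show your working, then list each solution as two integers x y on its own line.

4607 224
42448897 2063936
391124132351 19017106080
3603817713033217 175223613357184
33205576016763929087 1614510354455987296

d=423: √d = [20; 1,1,3,4,3,1,1,40] (ℓ=8, even), read p_7/q_7
i=0: a=20 ⇒ p=20, q=1
i=1: a=1 ⇒ p=21, q=1
…
i=3: a=3 ⇒ p=144, q=7
i=4: a=4 ⇒ p=617, q=30
…
i=6: a=1 ⇒ p=2612, q=127
i=7: a=1 ⇒ p=4607, q=224
fundamental: x₁=4607, y₁=224  (since 21224449 − 423·50176 = 1)
n=2: (4607,224)∘(4607,224) = (4607·4607+423·224·224, 4607·224+224·4607) = (42448897,2063936)
n=3: (42448897,2063936)∘(4607,224) = (4607·42448897+423·224·2063936, 4607·2063936+224·42448897) = (391124132351,19017106080)
n=4: (391124132351,19017106080)∘(4607,224) = (4607·391124132351+423·224·19017106080, 4607·19017106080+224·391124132351) = (3603817713033217,175223613357184)
n=5: (3603817713033217,175223613357184)∘(4607,224) = (4607·3603817713033217+423·224·175223613357184, 4607·175223613357184+224·3603817713033217) = (33205576016763929087,1614510354455987296)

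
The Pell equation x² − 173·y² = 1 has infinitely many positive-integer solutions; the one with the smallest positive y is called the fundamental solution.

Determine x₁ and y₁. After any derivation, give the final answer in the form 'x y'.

2499849 190060

√173 = [13; 6,1,1,6,26, …], period ℓ=5 (odd) → k=9
a_0=13:  p_0=13·1+0=13,  q_0=13·0+1=1
a_1=6:  p_1=6·13+1=79,  q_1=6·1+0=6
a_2=1:  p_2=1·79+13=92,  q_2=1·6+1=7
a_3=1:  p_3=1·92+79=171,  q_3=1·7+6=13
a_4=6:  p_4=6·171+92=1118,  q_4=6·13+7=85
a_5=26:  p_5=26·1118+171=29239,  q_5=26·85+13=2223
a_6=6:  p_6=6·29239+1118=176552,  q_6=6·2223+85=13423
a_7=1:  p_7=1·176552+29239=205791,  q_7=1·13423+2223=15646
a_8=1:  p_8=1·205791+176552=382343,  q_8=1·15646+13423=29069
a_9=6:  p_9=6·382343+205791=2499849,  q_9=6·29069+15646=190060
fundamental: x₁=2499849, y₁=190060  (since 6249245022801 − 173·36122803600 = 1)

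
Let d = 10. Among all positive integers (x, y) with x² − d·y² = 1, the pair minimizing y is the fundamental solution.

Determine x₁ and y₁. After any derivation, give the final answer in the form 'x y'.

d=10: √d = [3; 6] (ℓ=1, odd), read p_1/q_1
a_0=3:  p_0=3·1+0=3,  q_0=3·0+1=1
a_1=6:  p_1=6·3+1=19,  q_1=6·1+0=6
→ (19, 6).  Check: 19²=361, 10·6²=360, difference 1.

19 6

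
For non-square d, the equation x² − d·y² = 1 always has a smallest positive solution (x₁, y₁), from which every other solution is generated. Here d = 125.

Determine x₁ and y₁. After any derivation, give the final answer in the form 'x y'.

930249 83204

√125 → a₀=11, period (5,1,1,5,22); ℓ=5 odd so k=9
a_0=11:  p_0=11·1+0=11,  q_0=11·0+1=1
a_1=5:  p_1=5·11+1=56,  q_1=5·1+0=5
a_2=1:  p_2=1·56+11=67,  q_2=1·5+1=6
a_3=1:  p_3=1·67+56=123,  q_3=1·6+5=11
a_4=5:  p_4=5·123+67=682,  q_4=5·11+6=61
a_5=22:  p_5=22·682+123=15127,  q_5=22·61+11=1353
a_6=5:  p_6=5·15127+682=76317,  q_6=5·1353+61=6826
a_7=1:  p_7=1·76317+15127=91444,  q_7=1·6826+1353=8179
a_8=1:  p_8=1·91444+76317=167761,  q_8=1·8179+6826=15005
a_9=5:  p_9=5·167761+91444=930249,  q_9=5·15005+8179=83204
(x₁, y₁) = (930249, 83204);  930249² − 125·83204² = 1 ✓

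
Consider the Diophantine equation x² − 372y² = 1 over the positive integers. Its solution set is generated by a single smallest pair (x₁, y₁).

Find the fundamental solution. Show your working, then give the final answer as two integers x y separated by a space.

√372 = [19; 3,2,12,2,3,38, …], period ℓ=6 (even) → k=5
k=0  a_k=19  p_k/q_k = 19/1
…
k=4  a_k=2  p_k/q_k = 3491/181
k=5  a_k=3  p_k/q_k = 12151/630
→ (12151, 630).  Check: 12151²=147646801, 372·630²=147646800, difference 1.

12151 630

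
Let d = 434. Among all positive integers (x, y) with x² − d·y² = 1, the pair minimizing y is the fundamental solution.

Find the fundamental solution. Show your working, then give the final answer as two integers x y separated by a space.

√434 = [20; 1,4,1,40, …], period ℓ=4 (even) → k=3
i=0: a=20 ⇒ p=20, q=1
i=1: a=1 ⇒ p=21, q=1
i=2: a=4 ⇒ p=104, q=5
i=3: a=1 ⇒ p=125, q=6
fundamental: x₁=125, y₁=6  (since 15625 − 434·36 = 1)

125 6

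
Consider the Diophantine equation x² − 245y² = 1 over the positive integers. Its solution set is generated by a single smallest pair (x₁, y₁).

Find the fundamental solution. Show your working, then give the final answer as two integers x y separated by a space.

51841 3312

√245 = [15; 1,1,1,7,6,7,1,1,1,30, …], period ℓ=10 (even) → k=9
step 0: (15, 1)  from 15·(1,0) + (0,1)
step 1: (16, 1)  from 1·(15,1) + (1,0)
step 2: (31, 2)  from 1·(16,1) + (15,1)
step 3: (47, 3)  from 1·(31,2) + (16,1)
…
step 8: (33825, 2161)  from 1·(18016,1151) + (15809,1010)
step 9: (51841, 3312)  from 1·(33825,2161) + (18016,1151)
(x₁, y₁) = (51841, 3312);  51841² − 245·3312² = 1 ✓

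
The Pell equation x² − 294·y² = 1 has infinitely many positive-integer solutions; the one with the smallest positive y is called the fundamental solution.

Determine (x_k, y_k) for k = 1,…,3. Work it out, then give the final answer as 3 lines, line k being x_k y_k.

d=294: √d = [17; 6,1,4,1,6,34] (ℓ=6, even), read p_5/q_5
step 0: (17, 1)  from 17·(1,0) + (0,1)
step 1: (103, 6)  from 6·(17,1) + (1,0)
step 2: (120, 7)  from 1·(103,6) + (17,1)
step 3: (583, 34)  from 4·(120,7) + (103,6)
step 4: (703, 41)  from 1·(583,34) + (120,7)
step 5: (4801, 280)  from 6·(703,41) + (583,34)
fundamental: x₁=4801, y₁=280  (since 23049601 − 294·78400 = 1)
(x_2, y_2) = (4801·4801 + 294·280·280, 4801·280 + 280·4801) = (46099201, 2688560)
(x_3, y_3) = (4801·46099201 + 294·280·2688560, 4801·2688560 + 280·46099201) = (442644523201, 25815552840)

4801 280
46099201 2688560
442644523201 25815552840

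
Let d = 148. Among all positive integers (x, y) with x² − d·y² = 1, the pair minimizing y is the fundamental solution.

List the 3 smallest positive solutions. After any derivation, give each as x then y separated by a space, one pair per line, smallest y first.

√148 → a₀=12, period (6,24); ℓ=2 even so k=1
i=0: a=12 ⇒ p=12, q=1
i=1: a=6 ⇒ p=73, q=6
fundamental: x₁=73, y₁=6  (since 5329 − 148·36 = 1)
(x_2, y_2) = (73·73 + 148·6·6, 73·6 + 6·73) = (10657, 876)
(x_3, y_3) = (73·10657 + 148·6·876, 73·876 + 6·10657) = (1555849, 127890)

73 6
10657 876
1555849 127890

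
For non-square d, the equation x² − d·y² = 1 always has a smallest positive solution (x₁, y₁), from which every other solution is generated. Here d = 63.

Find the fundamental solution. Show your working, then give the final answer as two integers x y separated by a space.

d=63: √d = [7; 1,14] (ℓ=2, even), read p_1/q_1
k=0  a_k=7  p_k/q_k = 7/1
k=1  a_k=1  p_k/q_k = 8/1
→ (8, 1).  Check: 8²=64, 63·1²=63, difference 1.

8 1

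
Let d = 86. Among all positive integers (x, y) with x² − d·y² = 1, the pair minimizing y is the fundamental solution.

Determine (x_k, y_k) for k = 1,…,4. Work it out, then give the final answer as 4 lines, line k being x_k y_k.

[9; 3,1,1,1,8,1,1,1,3,18] for √86; ℓ=10 ⇒ convergent index 9
i=0: a=9 ⇒ p=9, q=1
i=1: a=3 ⇒ p=28, q=3
…
i=3: a=1 ⇒ p=65, q=7
…
i=7: a=1 ⇒ p=1864, q=201
i=8: a=1 ⇒ p=2847, q=307
i=9: a=3 ⇒ p=10405, q=1122
(x₁, y₁) = (10405, 1122);  10405² − 86·1122² = 1 ✓
n=2: (10405,1122)∘(10405,1122) = (10405·10405+86·1122·1122, 10405·1122+1122·10405) = (216528049,23348820)
n=3: (216528049,23348820)∘(10405,1122) = (10405·216528049+86·1122·23348820, 10405·23348820+1122·216528049) = (4505948689285,485888943078)
n=4: (4505948689285,485888943078)∘(10405,1122) = (10405·4505948689285+86·1122·485888943078, 10405·485888943078+1122·4505948689285) = (93768792007492801,10111348882104360)

10405 1122
216528049 23348820
4505948689285 485888943078
93768792007492801 10111348882104360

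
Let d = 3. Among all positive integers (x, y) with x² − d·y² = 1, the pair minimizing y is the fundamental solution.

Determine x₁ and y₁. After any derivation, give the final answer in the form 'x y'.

2 1

√3 = [1; 1,2, …], period ℓ=2 (even) → k=1
k=0  a_k=1  p_k/q_k = 1/1
k=1  a_k=1  p_k/q_k = 2/1
fundamental: x₁=2, y₁=1  (since 4 − 3·1 = 1)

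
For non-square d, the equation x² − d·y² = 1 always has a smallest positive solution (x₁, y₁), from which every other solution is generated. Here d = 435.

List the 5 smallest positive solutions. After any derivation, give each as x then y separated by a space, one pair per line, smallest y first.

√435 = [20; 1,5,1,40, …], period ℓ=4 (even) → k=3
k=0  a_k=20  p_k/q_k = 20/1
k=1  a_k=1  p_k/q_k = 21/1
k=2  a_k=5  p_k/q_k = 125/6
k=3  a_k=1  p_k/q_k = 146/7
fundamental: x₁=146, y₁=7  (since 21316 − 435·49 = 1)
k=2:  x_2 = 146·146+435·7·7 = 42631,  y_2 = 146·7+7·146 = 2044
k=3:  x_3 = 146·42631+435·7·2044 = 12448106,  y_3 = 146·2044+7·42631 = 596841
k=4:  x_4 = 146·12448106+435·7·596841 = 3634804321,  y_4 = 146·596841+7·12448106 = 174275528
k=5:  x_5 = 146·3634804321+435·7·174275528 = 1061350413626,  y_5 = 146·174275528+7·3634804321 = 50887857335

146 7
42631 2044
12448106 596841
3634804321 174275528
1061350413626 50887857335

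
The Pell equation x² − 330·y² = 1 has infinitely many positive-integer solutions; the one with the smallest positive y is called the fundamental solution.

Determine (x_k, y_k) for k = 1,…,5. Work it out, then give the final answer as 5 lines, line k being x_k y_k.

109 6
23761 1308
5179789 285138
1129170241 62158776
246153932749 13550328030

[18; 6,36] for √330; ℓ=2 ⇒ convergent index 1
i=0: a=18 ⇒ p=18, q=1
i=1: a=6 ⇒ p=109, q=6
fundamental: x₁=109, y₁=6  (since 11881 − 330·36 = 1)
(x_2, y_2) = (109·109 + 330·6·6, 109·6 + 6·109) = (23761, 1308)
(x_3, y_3) = (109·23761 + 330·6·1308, 109·1308 + 6·23761) = (5179789, 285138)
(x_4, y_4) = (109·5179789 + 330·6·285138, 109·285138 + 6·5179789) = (1129170241, 62158776)
(x_5, y_5) = (109·1129170241 + 330·6·62158776, 109·62158776 + 6·1129170241) = (246153932749, 13550328030)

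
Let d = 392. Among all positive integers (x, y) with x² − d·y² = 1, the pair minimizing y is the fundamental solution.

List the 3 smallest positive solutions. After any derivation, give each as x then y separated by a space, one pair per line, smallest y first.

√392 = [19; 1,3,1,38, …], period ℓ=4 (even) → k=3
a_0=19:  p_0=19·1+0=19,  q_0=19·0+1=1
a_1=1:  p_1=1·19+1=20,  q_1=1·1+0=1
a_2=3:  p_2=3·20+19=79,  q_2=3·1+1=4
a_3=1:  p_3=1·79+20=99,  q_3=1·4+1=5
→ (99, 5).  Check: 99²=9801, 392·5²=9800, difference 1.
(x_2, y_2) = (99·99 + 392·5·5, 99·5 + 5·99) = (19601, 990)
(x_3, y_3) = (99·19601 + 392·5·990, 99·990 + 5·19601) = (3880899, 196015)

99 5
19601 990
3880899 196015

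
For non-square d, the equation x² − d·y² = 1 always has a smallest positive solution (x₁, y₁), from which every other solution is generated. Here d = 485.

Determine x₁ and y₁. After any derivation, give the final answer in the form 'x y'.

d=485: √d = [22; 44] (ℓ=1, odd), read p_1/q_1
k=0  a_k=22  p_k/q_k = 22/1
k=1  a_k=44  p_k/q_k = 969/44
(x₁, y₁) = (969, 44);  969² − 485·44² = 1 ✓

969 44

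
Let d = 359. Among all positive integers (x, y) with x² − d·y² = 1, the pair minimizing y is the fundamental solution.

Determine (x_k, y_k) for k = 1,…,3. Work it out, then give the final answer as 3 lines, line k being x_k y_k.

360 19
259199 13680
186622920 9849581

[18; 1,17,1,36] for √359; ℓ=4 ⇒ convergent index 3
k=0  a_k=18  p_k/q_k = 18/1
…
k=2  a_k=17  p_k/q_k = 341/18
k=3  a_k=1  p_k/q_k = 360/19
fundamental: x₁=360, y₁=19  (since 129600 − 359·361 = 1)
n=2: (360,19)∘(360,19) = (360·360+359·19·19, 360·19+19·360) = (259199,13680)
n=3: (259199,13680)∘(360,19) = (360·259199+359·19·13680, 360·13680+19·259199) = (186622920,9849581)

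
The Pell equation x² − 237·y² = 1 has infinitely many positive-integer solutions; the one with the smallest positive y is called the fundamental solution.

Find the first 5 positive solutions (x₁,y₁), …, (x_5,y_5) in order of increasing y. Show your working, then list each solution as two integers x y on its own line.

[15; 2,1,1,7,10,7,1,1,2,30] for √237; ℓ=10 ⇒ convergent index 9
a_0=15:  p_0=15·1+0=15,  q_0=15·0+1=1
a_1=2:  p_1=2·15+1=31,  q_1=2·1+0=2
…
a_4=7:  p_4=7·77+46=585,  q_4=7·5+3=38
…
a_6=7:  p_6=7·5927+585=42074,  q_6=7·385+38=2733
…
a_8=1:  p_8=1·48001+42074=90075,  q_8=1·3118+2733=5851
a_9=2:  p_9=2·90075+48001=228151,  q_9=2·5851+3118=14820
(x₁, y₁) = (228151, 14820);  228151² − 237·14820² = 1 ✓
(x_2, y_2) = (228151·228151 + 237·14820·14820, 228151·14820 + 14820·228151) = (104105757601, 6762395640)
(x_3, y_3) = (228151·104105757601 + 237·14820·6762395640, 228151·6762395640 + 14820·104105757601) = (47503665404623351, 3085694655308460)
(x_4, y_4) = (228151·47503665404623351 + 237·14820·3085694655308460, 228151·3085694655308460 + 14820·47503665404623351) = (21676017531356338550401, 1408008642599798519280)
(x_5, y_5) = (228151·21676017531356338550401 + 237·14820·1408008642599798519280, 228151·1408008642599798519280 + 14820·21676017531356338550401) = (9890810151545456327820453751, 642477159632487569289194100)

228151 14820
104105757601 6762395640
47503665404623351 3085694655308460
21676017531356338550401 1408008642599798519280
9890810151545456327820453751 642477159632487569289194100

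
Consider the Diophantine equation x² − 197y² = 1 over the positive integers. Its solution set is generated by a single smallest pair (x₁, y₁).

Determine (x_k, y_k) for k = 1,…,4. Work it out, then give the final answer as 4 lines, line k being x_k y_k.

√197 = [14; 28, …], period ℓ=1 (odd) → k=1
k=0  a_k=14  p_k/q_k = 14/1
k=1  a_k=28  p_k/q_k = 393/28
(x₁, y₁) = (393, 28);  393² − 197·28² = 1 ✓
(x_2, y_2) = (393·393 + 197·28·28, 393·28 + 28·393) = (308897, 22008)
(x_3, y_3) = (393·308897 + 197·28·22008, 393·22008 + 28·308897) = (242792649, 17298260)
(x_4, y_4) = (393·242792649 + 197·28·17298260, 393·17298260 + 28·242792649) = (190834713217, 13596410352)

393 28
308897 22008
242792649 17298260
190834713217 13596410352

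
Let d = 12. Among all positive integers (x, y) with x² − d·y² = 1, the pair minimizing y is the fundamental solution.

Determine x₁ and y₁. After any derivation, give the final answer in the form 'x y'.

7 2

d=12: √d = [3; 2,6] (ℓ=2, even), read p_1/q_1
i=0: a=3 ⇒ p=3, q=1
i=1: a=2 ⇒ p=7, q=2
(x₁, y₁) = (7, 2);  7² − 12·2² = 1 ✓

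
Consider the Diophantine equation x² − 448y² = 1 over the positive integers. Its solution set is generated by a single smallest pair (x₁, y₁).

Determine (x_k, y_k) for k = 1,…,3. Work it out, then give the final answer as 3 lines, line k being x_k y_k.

127 6
32257 1524
8193151 387090

√448 = [21; 6,42, …], period ℓ=2 (even) → k=1
a_0=21:  p_0=21·1+0=21,  q_0=21·0+1=1
a_1=6:  p_1=6·21+1=127,  q_1=6·1+0=6
(x₁, y₁) = (127, 6);  127² − 448·6² = 1 ✓
k=2:  x_2 = 127·127+448·6·6 = 32257,  y_2 = 127·6+6·127 = 1524
k=3:  x_3 = 127·32257+448·6·1524 = 8193151,  y_3 = 127·1524+6·32257 = 387090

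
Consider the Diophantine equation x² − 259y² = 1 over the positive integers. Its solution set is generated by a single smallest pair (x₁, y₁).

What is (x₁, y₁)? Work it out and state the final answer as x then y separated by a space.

√259 → a₀=16, period (10,1,2,3,4,3,2,1,10,32); ℓ=10 even so k=9
k=0  a_k=16  p_k/q_k = 16/1
…
k=2  a_k=1  p_k/q_k = 177/11
…
k=5  a_k=4  p_k/q_k = 7403/460
k=6  a_k=3  p_k/q_k = 23931/1487
…
k=8  a_k=1  p_k/q_k = 79196/4921
k=9  a_k=10  p_k/q_k = 847225/52644
(x₁, y₁) = (847225, 52644);  847225² − 259·52644² = 1 ✓

847225 52644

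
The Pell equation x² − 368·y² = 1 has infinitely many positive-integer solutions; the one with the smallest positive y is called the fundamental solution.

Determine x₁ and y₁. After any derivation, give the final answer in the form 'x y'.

[19; 5,2,5,38] for √368; ℓ=4 ⇒ convergent index 3
i=0: a=19 ⇒ p=19, q=1
i=1: a=5 ⇒ p=96, q=5
i=2: a=2 ⇒ p=211, q=11
i=3: a=5 ⇒ p=1151, q=60
→ (1151, 60).  Check: 1151²=1324801, 368·60²=1324800, difference 1.

1151 60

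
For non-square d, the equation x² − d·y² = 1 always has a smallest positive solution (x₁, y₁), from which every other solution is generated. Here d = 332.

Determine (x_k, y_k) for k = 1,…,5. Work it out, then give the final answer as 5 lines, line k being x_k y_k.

√332 = [18; 4,1,1,8,1,1,4,36, …], period ℓ=8 (even) → k=7
k=0  a_k=18  p_k/q_k = 18/1
…
k=3  a_k=1  p_k/q_k = 164/9
k=4  a_k=8  p_k/q_k = 1403/77
k=5  a_k=1  p_k/q_k = 1567/86
k=6  a_k=1  p_k/q_k = 2970/163
k=7  a_k=4  p_k/q_k = 13447/738
fundamental: x₁=13447, y₁=738  (since 180821809 − 332·544644 = 1)
(x_2, y_2) = (13447·13447 + 332·738·738, 13447·738 + 738·13447) = (361643617, 19847772)
(x_3, y_3) = (13447·361643617 + 332·738·19847772, 13447·19847772 + 738·361643617) = (9726043422151, 533785979430)
(x_4, y_4) = (13447·9726043422151 + 332·738·533785979430, 13447·533785979430 + 738·9726043422151) = (261572211433685377, 14355640110942648)
(x_5, y_5) = (13447·261572211433685377 + 332·738·14355640110942648, 13447·14355640110942648 + 738·261572211433685377) = (7034723044571491106887, 386080584609905595882)

13447 738
361643617 19847772
9726043422151 533785979430
261572211433685377 14355640110942648
7034723044571491106887 386080584609905595882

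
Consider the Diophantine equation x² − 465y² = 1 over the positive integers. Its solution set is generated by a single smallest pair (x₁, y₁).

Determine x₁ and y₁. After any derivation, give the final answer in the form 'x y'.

√465 = [21; 1,1,3,2,2,2,3,1,1,42, …], period ℓ=10 (even) → k=9
i=0: a=21 ⇒ p=21, q=1
…
i=8: a=1 ⇒ p=8949, q=415
i=9: a=1 ⇒ p=15871, q=736
fundamental: x₁=15871, y₁=736  (since 251888641 − 465·541696 = 1)

15871 736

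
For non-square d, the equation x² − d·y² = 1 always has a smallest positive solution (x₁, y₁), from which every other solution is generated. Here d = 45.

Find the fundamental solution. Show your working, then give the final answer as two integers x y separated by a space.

d=45: √d = [6; 1,2,2,2,1,12] (ℓ=6, even), read p_5/q_5
step 0: (6, 1)  from 6·(1,0) + (0,1)
…
step 4: (114, 17)  from 2·(47,7) + (20,3)
step 5: (161, 24)  from 1·(114,17) + (47,7)
fundamental: x₁=161, y₁=24  (since 25921 − 45·576 = 1)

161 24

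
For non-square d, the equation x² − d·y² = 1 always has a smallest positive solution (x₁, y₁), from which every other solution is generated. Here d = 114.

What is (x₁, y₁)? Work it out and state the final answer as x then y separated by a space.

1025 96

√114 → a₀=10, period (1,2,10,2,1,20); ℓ=6 even so k=5
step 0: (10, 1)  from 10·(1,0) + (0,1)
…
step 3: (331, 31)  from 10·(32,3) + (11,1)
step 4: (694, 65)  from 2·(331,31) + (32,3)
step 5: (1025, 96)  from 1·(694,65) + (331,31)
fundamental: x₁=1025, y₁=96  (since 1050625 − 114·9216 = 1)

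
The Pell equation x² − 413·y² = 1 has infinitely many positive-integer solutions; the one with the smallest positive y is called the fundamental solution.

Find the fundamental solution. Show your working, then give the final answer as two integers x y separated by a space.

√413 → a₀=20, period (3,9,1,4,1,9,3,40); ℓ=8 even so k=7
i=0: a=20 ⇒ p=20, q=1
…
i=6: a=9 ⇒ p=36560, q=1799
i=7: a=3 ⇒ p=113399, q=5580
→ (113399, 5580).  Check: 113399²=12859333201, 413·5580²=12859333200, difference 1.

113399 5580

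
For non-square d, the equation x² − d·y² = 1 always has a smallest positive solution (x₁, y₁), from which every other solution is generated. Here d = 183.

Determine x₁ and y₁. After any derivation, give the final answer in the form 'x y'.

487 36

√183 → a₀=13, period (1,1,8,1,1,26); ℓ=6 even so k=5
k=0  a_k=13  p_k/q_k = 13/1
k=1  a_k=1  p_k/q_k = 14/1
k=2  a_k=1  p_k/q_k = 27/2
…
k=4  a_k=1  p_k/q_k = 257/19
k=5  a_k=1  p_k/q_k = 487/36
→ (487, 36).  Check: 487²=237169, 183·36²=237168, difference 1.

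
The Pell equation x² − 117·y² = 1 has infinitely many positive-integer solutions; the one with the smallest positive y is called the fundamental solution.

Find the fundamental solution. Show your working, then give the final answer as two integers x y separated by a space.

649 60

d=117: √d = [10; 1,4,2,4,1,20] (ℓ=6, even), read p_5/q_5
k=0  a_k=10  p_k/q_k = 10/1
k=1  a_k=1  p_k/q_k = 11/1
k=2  a_k=4  p_k/q_k = 54/5
k=3  a_k=2  p_k/q_k = 119/11
k=4  a_k=4  p_k/q_k = 530/49
k=5  a_k=1  p_k/q_k = 649/60
fundamental: x₁=649, y₁=60  (since 421201 − 117·3600 = 1)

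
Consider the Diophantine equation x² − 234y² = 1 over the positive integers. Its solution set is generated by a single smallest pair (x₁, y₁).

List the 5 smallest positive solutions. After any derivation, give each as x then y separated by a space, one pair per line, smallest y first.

5201 340
54100801 3536680
562756526801 36788545020
5853793337683201 382674441761360
60891157735824130001 3980579506413121700

√234 → a₀=15, period (3,2,1,2,1,2,3,30); ℓ=8 even so k=7
i=0: a=15 ⇒ p=15, q=1
i=1: a=3 ⇒ p=46, q=3
i=2: a=2 ⇒ p=107, q=7
i=3: a=1 ⇒ p=153, q=10
i=4: a=2 ⇒ p=413, q=27
i=5: a=1 ⇒ p=566, q=37
i=6: a=2 ⇒ p=1545, q=101
i=7: a=3 ⇒ p=5201, q=340
fundamental: x₁=5201, y₁=340  (since 27050401 − 234·115600 = 1)
(x_2, y_2) = (5201·5201 + 234·340·340, 5201·340 + 340·5201) = (54100801, 3536680)
(x_3, y_3) = (5201·54100801 + 234·340·3536680, 5201·3536680 + 340·54100801) = (562756526801, 36788545020)
(x_4, y_4) = (5201·562756526801 + 234·340·36788545020, 5201·36788545020 + 340·562756526801) = (5853793337683201, 382674441761360)
(x_5, y_5) = (5201·5853793337683201 + 234·340·382674441761360, 5201·382674441761360 + 340·5853793337683201) = (60891157735824130001, 3980579506413121700)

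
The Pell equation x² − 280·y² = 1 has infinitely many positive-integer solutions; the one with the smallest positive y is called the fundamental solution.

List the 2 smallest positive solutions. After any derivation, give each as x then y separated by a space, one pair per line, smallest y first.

d=280: √d = [16; 1,2,1,2,1,32] (ℓ=6, even), read p_5/q_5
k=0  a_k=16  p_k/q_k = 16/1
…
k=4  a_k=2  p_k/q_k = 184/11
k=5  a_k=1  p_k/q_k = 251/15
fundamental: x₁=251, y₁=15  (since 63001 − 280·225 = 1)
k=2:  x_2 = 251·251+280·15·15 = 126001,  y_2 = 251·15+15·251 = 7530

251 15
126001 7530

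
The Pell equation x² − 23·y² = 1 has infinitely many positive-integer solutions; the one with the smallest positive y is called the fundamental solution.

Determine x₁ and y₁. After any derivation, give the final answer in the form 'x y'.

[4; 1,3,1,8] for √23; ℓ=4 ⇒ convergent index 3
k=0  a_k=4  p_k/q_k = 4/1
…
k=2  a_k=3  p_k/q_k = 19/4
k=3  a_k=1  p_k/q_k = 24/5
(x₁, y₁) = (24, 5);  24² − 23·5² = 1 ✓

24 5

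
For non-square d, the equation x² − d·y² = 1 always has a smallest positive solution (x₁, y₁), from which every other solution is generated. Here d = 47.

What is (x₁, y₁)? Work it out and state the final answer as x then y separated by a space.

[6; 1,5,1,12] for √47; ℓ=4 ⇒ convergent index 3
step 0: (6, 1)  from 6·(1,0) + (0,1)
step 1: (7, 1)  from 1·(6,1) + (1,0)
step 2: (41, 6)  from 5·(7,1) + (6,1)
step 3: (48, 7)  from 1·(41,6) + (7,1)
(x₁, y₁) = (48, 7);  48² − 47·7² = 1 ✓

48 7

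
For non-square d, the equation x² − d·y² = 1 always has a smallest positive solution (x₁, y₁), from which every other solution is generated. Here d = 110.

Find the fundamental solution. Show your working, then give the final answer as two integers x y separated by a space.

21 2

[10; 2,20] for √110; ℓ=2 ⇒ convergent index 1
k=0  a_k=10  p_k/q_k = 10/1
k=1  a_k=2  p_k/q_k = 21/2
→ (21, 2).  Check: 21²=441, 110·2²=440, difference 1.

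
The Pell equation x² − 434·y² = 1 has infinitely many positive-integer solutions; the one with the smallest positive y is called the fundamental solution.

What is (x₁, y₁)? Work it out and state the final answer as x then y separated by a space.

d=434: √d = [20; 1,4,1,40] (ℓ=4, even), read p_3/q_3
a_0=20:  p_0=20·1+0=20,  q_0=20·0+1=1
…
a_2=4:  p_2=4·21+20=104,  q_2=4·1+1=5
a_3=1:  p_3=1·104+21=125,  q_3=1·5+1=6
fundamental: x₁=125, y₁=6  (since 15625 − 434·36 = 1)

125 6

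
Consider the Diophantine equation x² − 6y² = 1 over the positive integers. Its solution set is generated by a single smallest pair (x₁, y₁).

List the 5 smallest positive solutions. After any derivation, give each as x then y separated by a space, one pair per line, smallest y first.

[2; 2,4] for √6; ℓ=2 ⇒ convergent index 1
i=0: a=2 ⇒ p=2, q=1
i=1: a=2 ⇒ p=5, q=2
→ (5, 2).  Check: 5²=25, 6·2²=24, difference 1.
(5+2√6)^2 = 49 + 20√6
(5+2√6)^3 = 485 + 198√6
(5+2√6)^4 = 4801 + 1960√6
(5+2√6)^5 = 47525 + 19402√6

5 2
49 20
485 198
4801 1960
47525 19402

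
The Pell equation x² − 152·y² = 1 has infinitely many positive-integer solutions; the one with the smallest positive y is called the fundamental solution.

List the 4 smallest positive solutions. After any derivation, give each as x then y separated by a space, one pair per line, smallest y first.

37 3
2737 222
202501 16425
14982337 1215228

√152 = [12; 3,24, …], period ℓ=2 (even) → k=1
step 0: (12, 1)  from 12·(1,0) + (0,1)
step 1: (37, 3)  from 3·(12,1) + (1,0)
→ (37, 3).  Check: 37²=1369, 152·3²=1368, difference 1.
(37+3√152)^2 = 2737 + 222√152
(37+3√152)^3 = 202501 + 16425√152
(37+3√152)^4 = 14982337 + 1215228√152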